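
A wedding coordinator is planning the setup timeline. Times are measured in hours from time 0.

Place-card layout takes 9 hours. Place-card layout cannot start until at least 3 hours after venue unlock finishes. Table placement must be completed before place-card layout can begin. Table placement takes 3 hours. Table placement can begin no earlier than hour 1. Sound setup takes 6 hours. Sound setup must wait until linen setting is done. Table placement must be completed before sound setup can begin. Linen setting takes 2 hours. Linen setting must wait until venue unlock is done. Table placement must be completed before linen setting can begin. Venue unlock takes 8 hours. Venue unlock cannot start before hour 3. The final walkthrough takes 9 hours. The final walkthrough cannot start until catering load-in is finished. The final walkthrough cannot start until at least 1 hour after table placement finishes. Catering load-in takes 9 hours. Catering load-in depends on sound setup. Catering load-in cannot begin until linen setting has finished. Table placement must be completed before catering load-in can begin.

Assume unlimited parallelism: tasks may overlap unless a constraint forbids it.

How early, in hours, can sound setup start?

13

Table placement waits on its own release at hour 1, so it starts at hour 1 and finishes at 1 + 3 = hour 4.
Venue unlock waits on its own release at hour 3, so it starts at hour 3 and finishes at 3 + 8 = hour 11.
Linen setting cannot start until venue unlock (finishes hour 11); table placement (finishes hour 4). The controlling bound is hour 11, so linen setting finishes at 11 + 2 = hour 13.
Sound setup waits on linen setting (finishes hour 13); table placement (finishes hour 4). The latest of these is hour 13, which is the earliest sound setup can start.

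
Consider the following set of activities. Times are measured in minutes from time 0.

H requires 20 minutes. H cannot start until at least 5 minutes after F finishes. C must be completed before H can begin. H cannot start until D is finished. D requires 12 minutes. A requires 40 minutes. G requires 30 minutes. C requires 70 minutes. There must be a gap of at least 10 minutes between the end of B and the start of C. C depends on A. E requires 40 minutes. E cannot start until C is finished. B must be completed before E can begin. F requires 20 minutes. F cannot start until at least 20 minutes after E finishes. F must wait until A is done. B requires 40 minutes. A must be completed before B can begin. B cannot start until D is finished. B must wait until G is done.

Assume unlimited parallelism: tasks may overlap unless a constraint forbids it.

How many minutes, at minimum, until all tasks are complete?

265

Nothing blocks G, so it runs from minute 0 to minute 30.
D has no prerequisites, so it starts at minute 0 and finishes at minute 12.
A can start immediately at minute 0; it finishes at minute 40.
For B: A (finishes minute 40); D (finishes minute 12); G (finishes minute 30). Taking the maximum gives a start of minute 40, and it finishes at 40 + 40 = minute 80.
C cannot start until B (finishes minute 80, plus 10-minute gap → minute 90); A (finishes minute 40). The controlling bound is minute 90, so C finishes at 90 + 70 = minute 160.
E needs all of C (finishes minute 160); B (finishes minute 80). That puts its earliest start at minute 160; it finishes at 160 + 40 = minute 200.
For F: E (finishes minute 200, plus 20-minute gap → minute 220); A (finishes minute 40). Taking the maximum gives a start of minute 220, and it finishes at 220 + 20 = minute 240.
H cannot start until F (finishes minute 240, plus 5-minute gap → minute 245); C (finishes minute 160); D (finishes minute 12). The controlling bound is minute 245, so H finishes at 245 + 20 = minute 265.
All tasks are finished once the last one completes. Finish times: A at 40, B at 80, C at 160, D at 12, E at 200, F at 240, G at 30, H at 265. The latest is minute 265.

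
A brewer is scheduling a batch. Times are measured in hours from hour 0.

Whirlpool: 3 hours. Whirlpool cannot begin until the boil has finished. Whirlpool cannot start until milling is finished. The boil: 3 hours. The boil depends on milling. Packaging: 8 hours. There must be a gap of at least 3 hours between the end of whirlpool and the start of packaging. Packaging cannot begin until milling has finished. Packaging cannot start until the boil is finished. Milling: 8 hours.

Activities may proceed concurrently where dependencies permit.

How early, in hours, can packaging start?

17

Milling can start immediately at hour 0; it finishes at hour 8.
The boil waits on milling (finishes hour 8), so it starts at hour 8 and finishes at 8 + 3 = hour 11.
Whirlpool has to wait for the boil (finishes hour 11); milling (finishes hour 8). The latest of these is hour 11, so whirlpool runs hour 11 to 11 + 3 = hour 14.
Packaging waits on whirlpool (finishes hour 14, plus 3-hour gap → hour 17); milling (finishes hour 8); the boil (finishes hour 11). The latest of these is hour 17, which is the earliest packaging can start.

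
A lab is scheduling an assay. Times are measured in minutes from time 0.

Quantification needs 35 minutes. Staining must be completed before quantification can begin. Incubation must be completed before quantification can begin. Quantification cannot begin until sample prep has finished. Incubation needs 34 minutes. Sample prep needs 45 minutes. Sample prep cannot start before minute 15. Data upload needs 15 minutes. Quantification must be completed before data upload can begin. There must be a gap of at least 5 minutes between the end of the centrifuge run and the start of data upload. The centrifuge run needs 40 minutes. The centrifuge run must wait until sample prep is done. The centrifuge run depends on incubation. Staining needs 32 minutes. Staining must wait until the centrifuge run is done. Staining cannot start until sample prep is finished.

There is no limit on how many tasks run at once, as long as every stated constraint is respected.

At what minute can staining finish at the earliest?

132

Nothing blocks incubation, so it runs from minute 0 to minute 34.
Sample prep cannot begin until its own release at minute 15. It runs from minute 15 to 15 + 45 = minute 60.
The centrifuge run needs all of sample prep (finishes minute 60); incubation (finishes minute 34). That puts its earliest start at minute 60; it finishes at 60 + 40 = minute 100.
Staining cannot start until the centrifuge run (finishes minute 100); sample prep (finishes minute 60). The controlling bound is minute 100, so staining finishes at 100 + 32 = minute 132.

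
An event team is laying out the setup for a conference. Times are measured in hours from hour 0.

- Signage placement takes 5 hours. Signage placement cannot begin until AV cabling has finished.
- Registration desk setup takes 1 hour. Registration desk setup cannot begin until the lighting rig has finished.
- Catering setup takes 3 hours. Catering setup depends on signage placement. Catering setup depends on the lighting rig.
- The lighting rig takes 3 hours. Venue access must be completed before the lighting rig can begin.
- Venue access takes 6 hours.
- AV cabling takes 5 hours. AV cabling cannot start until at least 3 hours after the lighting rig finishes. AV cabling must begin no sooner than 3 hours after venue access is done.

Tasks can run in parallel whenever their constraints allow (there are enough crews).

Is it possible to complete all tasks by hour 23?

Venue access has no prerequisites, so it starts at hour 0 and finishes at hour 6.
The lighting rig cannot begin until venue access (finishes hour 6). It runs from hour 6 to 6 + 3 = hour 9.
Registration desk setup cannot begin until the lighting rig (finishes hour 9). It runs from hour 9 to 9 + 1 = hour 10.
AV cabling has to wait for the lighting rig (finishes hour 9, plus 3-hour gap → hour 12); venue access (finishes hour 6, plus 3-hour gap → hour 9). The latest of these is hour 12, so AV cabling runs hour 12 to 12 + 5 = hour 17.
Signage placement waits on AV cabling (finishes hour 17), so it starts at hour 17 and finishes at 17 + 5 = hour 22.
Catering setup cannot start until signage placement (finishes hour 22); the lighting rig (finishes hour 9). The controlling bound is hour 22, so catering setup finishes at 22 + 3 = hour 25.
The earliest everything can be done is hour 25, which is after the deadline of 23, so it is not possible.

No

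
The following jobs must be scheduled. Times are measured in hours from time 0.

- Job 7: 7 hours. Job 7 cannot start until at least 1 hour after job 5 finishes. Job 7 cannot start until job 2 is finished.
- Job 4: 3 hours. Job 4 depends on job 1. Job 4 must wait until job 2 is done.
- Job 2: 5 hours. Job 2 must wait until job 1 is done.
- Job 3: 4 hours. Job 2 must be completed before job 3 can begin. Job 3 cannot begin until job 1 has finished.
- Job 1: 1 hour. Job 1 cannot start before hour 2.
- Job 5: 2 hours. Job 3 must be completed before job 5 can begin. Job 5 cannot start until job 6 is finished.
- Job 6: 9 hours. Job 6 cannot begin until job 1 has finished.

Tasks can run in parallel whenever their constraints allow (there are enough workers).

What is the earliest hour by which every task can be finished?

Job 1 waits on its own release at hour 2, so it starts at hour 2 and finishes at 2 + 1 = hour 3.
Job 6 waits on job 1 (finishes hour 3), so it starts at hour 3 and finishes at 3 + 9 = hour 12.
Job 2 waits on job 1 (finishes hour 3), so it starts at hour 3 and finishes at 3 + 5 = hour 8.
For job 4: job 1 (finishes hour 3); job 2 (finishes hour 8). Taking the maximum gives a start of hour 8, and it finishes at 8 + 3 = hour 11.
Job 3 needs all of job 2 (finishes hour 8); job 1 (finishes hour 3). That puts its earliest start at hour 8; it finishes at 8 + 4 = hour 12.
Job 5 needs all of job 3 (finishes hour 12); job 6 (finishes hour 12). That puts its earliest start at hour 12; it finishes at 12 + 2 = hour 14.
Job 7 cannot start until job 5 (finishes hour 14, plus 1-hour gap → hour 15); job 2 (finishes hour 8). The controlling bound is hour 15, so job 7 finishes at 15 + 7 = hour 22.
All tasks are finished once the last one completes. Finish times: Job 1 at 3, Job 2 at 8, Job 3 at 12, Job 4 at 11, Job 5 at 14, Job 6 at 12, Job 7 at 22. The latest is hour 22.

22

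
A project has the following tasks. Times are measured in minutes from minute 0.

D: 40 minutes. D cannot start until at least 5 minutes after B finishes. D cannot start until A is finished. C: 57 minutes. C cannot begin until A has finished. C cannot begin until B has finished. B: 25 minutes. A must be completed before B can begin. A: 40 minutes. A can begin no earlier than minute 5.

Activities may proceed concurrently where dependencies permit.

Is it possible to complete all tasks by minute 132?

A waits on its own release at minute 5, so it starts at minute 5 and finishes at 5 + 40 = minute 45.
B waits on A (finishes minute 45), so it starts at minute 45 and finishes at 45 + 25 = minute 70.
D needs all of B (finishes minute 70, plus 5-minute gap → minute 75); A (finishes minute 45). That puts its earliest start at minute 75; it finishes at 75 + 40 = minute 115.
For C: A (finishes minute 45); B (finishes minute 70). Taking the maximum gives a start of minute 70, and it finishes at 70 + 57 = minute 127.
Every task is finished by minute 127, which is no later than the deadline of 132, so the schedule is feasible.

Yes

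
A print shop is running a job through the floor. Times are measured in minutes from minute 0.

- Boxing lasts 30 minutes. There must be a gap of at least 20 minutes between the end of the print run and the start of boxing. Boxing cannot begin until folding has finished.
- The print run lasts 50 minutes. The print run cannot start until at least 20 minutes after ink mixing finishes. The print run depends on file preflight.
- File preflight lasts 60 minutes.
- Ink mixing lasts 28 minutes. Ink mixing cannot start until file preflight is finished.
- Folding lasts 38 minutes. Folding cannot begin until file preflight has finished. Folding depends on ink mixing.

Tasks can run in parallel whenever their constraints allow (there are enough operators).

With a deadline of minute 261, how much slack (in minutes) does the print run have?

53

File preflight can start immediately at minute 0; it finishes at minute 60.
Ink mixing waits on file preflight (finishes minute 60), so it starts at minute 60 and finishes at 60 + 28 = minute 88.
The print run cannot start until ink mixing (finishes minute 88, plus 20-minute gap → minute 108); file preflight (finishes minute 60). The controlling bound is minute 108, so the print run finishes at 108 + 50 = minute 158.

Working backward from the deadline:
To finish by minute 261, boxing (duration 30) must start no later than minute 231.
The print run has to be done before boxing (must start by minute 231, minus 20-minute gap → minute 211). That means finishing by minute 211, i.e. starting by 211 − 50 = minute 161.
So the print run can start as early as minute 108 and as late as minute 161, giving 161 − 108 = 53 minutes of slack.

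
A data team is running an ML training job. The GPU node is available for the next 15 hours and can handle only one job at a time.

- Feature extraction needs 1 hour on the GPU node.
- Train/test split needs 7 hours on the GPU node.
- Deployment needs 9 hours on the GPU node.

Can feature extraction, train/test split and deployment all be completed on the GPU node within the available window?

No

Running back to back, the jobs need 1 + 7 + 9 = 17 hours on the GPU node.
Since 17 > 15, they cannot all fit.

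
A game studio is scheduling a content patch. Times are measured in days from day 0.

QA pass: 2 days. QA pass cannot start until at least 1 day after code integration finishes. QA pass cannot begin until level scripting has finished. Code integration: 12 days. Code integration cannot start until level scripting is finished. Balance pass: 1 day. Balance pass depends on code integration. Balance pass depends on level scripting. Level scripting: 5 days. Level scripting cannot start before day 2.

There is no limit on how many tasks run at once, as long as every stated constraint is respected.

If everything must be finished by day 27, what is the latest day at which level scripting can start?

7

Nothing follows balance pass; the deadline of day 27 is its only limit. It must start by 27 − 1 = day 26.
To finish by day 27, QA pass (duration 2) must start no later than day 25.
Code integration must finish in time for balance pass (must start by day 26); QA pass (must start by day 25, minus 1-day gap → day 24). The tightest is day 24, so code integration must start by 24 − 12 = day 12.
For level scripting: code integration (must start by day 12); balance pass (must start by day 26); QA pass (must start by day 25). The most restrictive is day 12; with a 5-day duration, level scripting must start by day 7.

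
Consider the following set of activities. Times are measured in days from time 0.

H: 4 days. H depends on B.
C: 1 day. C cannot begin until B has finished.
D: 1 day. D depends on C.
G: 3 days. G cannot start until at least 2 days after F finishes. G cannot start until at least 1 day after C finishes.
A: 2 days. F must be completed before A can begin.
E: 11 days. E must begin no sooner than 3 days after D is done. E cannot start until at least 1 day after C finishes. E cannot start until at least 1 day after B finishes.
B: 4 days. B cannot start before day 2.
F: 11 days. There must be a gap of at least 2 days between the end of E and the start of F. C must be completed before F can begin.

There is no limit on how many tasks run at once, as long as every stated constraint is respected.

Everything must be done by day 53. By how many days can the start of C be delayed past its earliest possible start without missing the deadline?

13

After its own release at day 2, B can start at day 2 and finishes at day 6.
After B (finishes day 6), C can start at day 6 and finishes at day 7.

Working backward from the deadline:
To finish by day 53, A (duration 2) must start no later than day 51.
Nothing follows G; the deadline of day 53 is its only limit. It must start by 53 − 3 = day 50.
F must finish in time for A (must start by day 51); G (must start by day 50, minus 2-day gap → day 48). The tightest is day 48, so F must start by 48 − 11 = day 37.
E feeds into F (must start by day 37, minus 2-day gap → day 35); so E must finish by day 35 and therefore start by day 24.
Since E (must start by day 24, minus 3-day gap → day 21) depends on it, D must finish by day 21. Backing off its 1-day duration gives a latest start of day 20.
C must finish in time for D (must start by day 20); E (must start by day 24, minus 1-day gap → day 23); F (must start by day 37); G (must start by day 50, minus 1-day gap → day 49). The tightest is day 20, so C must start by 20 − 1 = day 19.
So C can start as early as day 6 and as late as day 19, giving 19 − 6 = 13 days of slack.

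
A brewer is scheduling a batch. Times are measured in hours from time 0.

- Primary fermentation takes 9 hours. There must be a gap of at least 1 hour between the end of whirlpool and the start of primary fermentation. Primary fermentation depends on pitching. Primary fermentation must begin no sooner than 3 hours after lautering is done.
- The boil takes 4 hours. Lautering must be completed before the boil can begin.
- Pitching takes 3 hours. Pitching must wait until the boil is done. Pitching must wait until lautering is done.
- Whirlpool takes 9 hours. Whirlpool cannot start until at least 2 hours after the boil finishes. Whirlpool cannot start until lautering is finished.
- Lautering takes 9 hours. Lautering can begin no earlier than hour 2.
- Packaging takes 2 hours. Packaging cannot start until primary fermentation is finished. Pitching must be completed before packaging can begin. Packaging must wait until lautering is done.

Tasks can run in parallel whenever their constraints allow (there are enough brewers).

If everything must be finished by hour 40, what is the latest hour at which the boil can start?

13

Packaging must finish by hour 40; it takes 2 hours, so it must start by 40 − 2 = hour 38.
Primary fermentation feeds into packaging (must start by hour 38); so primary fermentation must finish by hour 38 and therefore start by hour 29.
Whirlpool has to be done before primary fermentation (must start by hour 29, minus 1-hour gap → hour 28). That means finishing by hour 28, i.e. starting by 28 − 9 = hour 19.
Pitching must finish in time for primary fermentation (must start by hour 29); packaging (must start by hour 38). The tightest is hour 29, so pitching must start by 29 − 3 = hour 26.
The boil feeds whirlpool (must start by hour 19, minus 2-hour gap → hour 17); pitching (must start by hour 26). Taking the minimum, the boil must finish by hour 17 and start by 17 − 4 = hour 13.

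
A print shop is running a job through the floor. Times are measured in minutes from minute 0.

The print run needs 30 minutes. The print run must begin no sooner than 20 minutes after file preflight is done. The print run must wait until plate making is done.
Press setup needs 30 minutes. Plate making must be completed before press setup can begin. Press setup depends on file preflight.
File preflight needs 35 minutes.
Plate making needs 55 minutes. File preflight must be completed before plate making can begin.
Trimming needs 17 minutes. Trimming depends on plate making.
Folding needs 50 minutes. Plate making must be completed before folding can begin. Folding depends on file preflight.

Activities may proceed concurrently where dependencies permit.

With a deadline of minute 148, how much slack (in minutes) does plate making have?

File preflight can start immediately at minute 0; it finishes at minute 35.
Plate making waits on file preflight (finishes minute 35), so it starts at minute 35 and finishes at 35 + 55 = minute 90.

Working backward from the deadline:
Nothing follows press setup; the deadline of minute 148 is its only limit. It must start by 148 − 30 = minute 118.
The print run has no dependents, so it just needs to finish by minute 148. Starting by 148 − 30 = minute 118 achieves that.
Trimming has no dependents, so it just needs to finish by minute 148. Starting by 148 − 17 = minute 131 achieves that.
To finish by minute 148, folding (duration 50) must start no later than minute 98.
Plate making must finish in time for press setup (must start by minute 118); the print run (must start by minute 118); trimming (must start by minute 131); folding (must start by minute 98). The tightest is minute 98, so plate making must start by 98 − 55 = minute 43.
So plate making can start as early as minute 35 and as late as minute 43, giving 43 − 35 = 8 minutes of slack.

8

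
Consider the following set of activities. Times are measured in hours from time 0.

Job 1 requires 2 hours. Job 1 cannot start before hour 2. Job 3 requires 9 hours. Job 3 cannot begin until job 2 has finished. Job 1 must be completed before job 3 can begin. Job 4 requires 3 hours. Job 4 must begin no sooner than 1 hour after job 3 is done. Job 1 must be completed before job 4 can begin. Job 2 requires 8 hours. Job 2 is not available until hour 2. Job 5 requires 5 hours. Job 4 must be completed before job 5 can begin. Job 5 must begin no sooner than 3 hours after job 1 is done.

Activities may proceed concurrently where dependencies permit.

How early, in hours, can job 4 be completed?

23

Job 2 waits on its own release at hour 2, so it starts at hour 2 and finishes at 2 + 8 = hour 10.
Job 1 cannot begin until its own release at hour 2. It runs from hour 2 to 2 + 2 = hour 4.
Job 3 needs all of job 2 (finishes hour 10); job 1 (finishes hour 4). That puts its earliest start at hour 10; it finishes at 10 + 9 = hour 19.
For job 4: job 3 (finishes hour 19, plus 1-hour gap → hour 20); job 1 (finishes hour 4). Taking the maximum gives a start of hour 20, and it finishes at 20 + 3 = hour 23.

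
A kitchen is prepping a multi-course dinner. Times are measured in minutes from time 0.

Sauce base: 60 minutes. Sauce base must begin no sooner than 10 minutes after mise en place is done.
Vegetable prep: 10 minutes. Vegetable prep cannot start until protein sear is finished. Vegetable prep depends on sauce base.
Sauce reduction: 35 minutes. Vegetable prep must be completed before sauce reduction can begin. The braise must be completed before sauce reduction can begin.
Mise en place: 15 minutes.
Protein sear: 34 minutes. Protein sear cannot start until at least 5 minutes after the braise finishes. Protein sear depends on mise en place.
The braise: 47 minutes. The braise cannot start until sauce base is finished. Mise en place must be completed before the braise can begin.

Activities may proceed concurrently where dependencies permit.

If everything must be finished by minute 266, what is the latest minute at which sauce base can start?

75

Sauce reduction has no dependents, so it just needs to finish by minute 266. Starting by 266 − 35 = minute 231 achieves that.
Since sauce reduction (must start by minute 231) depends on it, vegetable prep must finish by minute 231. Backing off its 10-minute duration gives a latest start of minute 221.
Protein sear feeds into vegetable prep (must start by minute 221); so protein sear must finish by minute 221 and therefore start by minute 187.
The braise feeds protein sear (must start by minute 187, minus 5-minute gap → minute 182); sauce reduction (must start by minute 231). Taking the minimum, the braise must finish by minute 182 and start by 182 − 47 = minute 135.
For sauce base: the braise (must start by minute 135); vegetable prep (must start by minute 221). The most restrictive is minute 135; with a 60-minute duration, sauce base must start by minute 75.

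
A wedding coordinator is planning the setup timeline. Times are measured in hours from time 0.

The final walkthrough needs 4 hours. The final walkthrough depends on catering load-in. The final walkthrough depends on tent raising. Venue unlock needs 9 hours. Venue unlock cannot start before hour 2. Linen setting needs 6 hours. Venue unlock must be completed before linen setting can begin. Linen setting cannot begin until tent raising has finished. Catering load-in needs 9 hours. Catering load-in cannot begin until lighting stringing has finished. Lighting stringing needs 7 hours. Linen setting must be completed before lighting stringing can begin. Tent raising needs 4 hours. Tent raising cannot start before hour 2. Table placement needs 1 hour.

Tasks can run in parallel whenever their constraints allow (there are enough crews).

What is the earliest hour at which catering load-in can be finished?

After its own release at hour 2, tent raising can start at hour 2 and finishes at hour 6.
Venue unlock waits on its own release at hour 2, so it starts at hour 2 and finishes at 2 + 9 = hour 11.
Linen setting cannot start until venue unlock (finishes hour 11); tent raising (finishes hour 6). The controlling bound is hour 11, so linen setting finishes at 11 + 6 = hour 17.
After linen setting (finishes hour 17), lighting stringing can start at hour 17 and finishes at hour 24.
Catering load-in waits on lighting stringing (finishes hour 24), so it starts at hour 24 and finishes at 24 + 9 = hour 33.

33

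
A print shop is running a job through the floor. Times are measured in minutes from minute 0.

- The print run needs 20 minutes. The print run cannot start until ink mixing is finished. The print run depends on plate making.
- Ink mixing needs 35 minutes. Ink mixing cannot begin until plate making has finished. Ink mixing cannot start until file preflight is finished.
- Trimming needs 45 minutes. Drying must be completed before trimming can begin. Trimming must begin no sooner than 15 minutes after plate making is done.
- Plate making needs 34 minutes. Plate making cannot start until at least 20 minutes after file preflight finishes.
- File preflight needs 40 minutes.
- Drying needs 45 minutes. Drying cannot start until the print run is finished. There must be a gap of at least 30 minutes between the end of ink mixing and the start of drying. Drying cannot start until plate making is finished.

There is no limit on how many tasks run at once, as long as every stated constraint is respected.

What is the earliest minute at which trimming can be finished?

File preflight has no prerequisites, so it starts at minute 0 and finishes at minute 40.
Plate making cannot begin until file preflight (finishes minute 40, plus 20-minute gap → minute 60). It runs from minute 60 to 60 + 34 = minute 94.
For ink mixing: plate making (finishes minute 94); file preflight (finishes minute 40). Taking the maximum gives a start of minute 94, and it finishes at 94 + 35 = minute 129.
For the print run: ink mixing (finishes minute 129); plate making (finishes minute 94). Taking the maximum gives a start of minute 129, and it finishes at 129 + 20 = minute 149.
Drying cannot start until the print run (finishes minute 149); ink mixing (finishes minute 129, plus 30-minute gap → minute 159); plate making (finishes minute 94). The controlling bound is minute 159, so drying finishes at 159 + 45 = minute 204.
Trimming cannot start until drying (finishes minute 204); plate making (finishes minute 94, plus 15-minute gap → minute 109). The controlling bound is minute 204, so trimming finishes at 204 + 45 = minute 249.

249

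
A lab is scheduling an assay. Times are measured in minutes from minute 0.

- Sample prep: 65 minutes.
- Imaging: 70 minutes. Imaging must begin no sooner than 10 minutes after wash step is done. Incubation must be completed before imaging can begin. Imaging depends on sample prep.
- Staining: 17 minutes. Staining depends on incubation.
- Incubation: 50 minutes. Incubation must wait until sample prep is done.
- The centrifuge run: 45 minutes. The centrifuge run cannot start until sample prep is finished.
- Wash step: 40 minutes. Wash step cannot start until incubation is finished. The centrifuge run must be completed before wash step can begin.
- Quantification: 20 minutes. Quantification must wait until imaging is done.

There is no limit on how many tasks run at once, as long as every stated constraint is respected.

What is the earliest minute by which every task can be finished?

255

Nothing blocks sample prep, so it runs from minute 0 to minute 65.
The centrifuge run cannot begin until sample prep (finishes minute 65). It runs from minute 65 to 65 + 45 = minute 110.
After sample prep (finishes minute 65), incubation can start at minute 65 and finishes at minute 115.
After incubation (finishes minute 115), staining can start at minute 115 and finishes at minute 132.
Wash step cannot start until incubation (finishes minute 115); the centrifuge run (finishes minute 110). The controlling bound is minute 115, so wash step finishes at 115 + 40 = minute 155.
For imaging: wash step (finishes minute 155, plus 10-minute gap → minute 165); incubation (finishes minute 115); sample prep (finishes minute 65). Taking the maximum gives a start of minute 165, and it finishes at 165 + 70 = minute 235.
After imaging (finishes minute 235), quantification can start at minute 235 and finishes at minute 255.
All tasks are finished once the last one completes. Finish times: Sample prep at 65, Incubation at 115, The centrifuge run at 110, Wash step at 155, Staining at 132, Imaging at 235, Quantification at 255. The latest is minute 255.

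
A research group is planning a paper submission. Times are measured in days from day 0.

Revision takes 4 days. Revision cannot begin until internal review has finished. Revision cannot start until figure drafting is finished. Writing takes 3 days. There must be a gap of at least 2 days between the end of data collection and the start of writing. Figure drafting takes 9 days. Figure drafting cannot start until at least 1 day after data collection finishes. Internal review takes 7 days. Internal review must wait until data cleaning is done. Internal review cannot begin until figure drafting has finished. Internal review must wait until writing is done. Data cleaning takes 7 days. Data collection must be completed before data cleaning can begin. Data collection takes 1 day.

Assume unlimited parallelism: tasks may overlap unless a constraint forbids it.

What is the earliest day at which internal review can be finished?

Data collection has no prerequisites, so it starts at day 0 and finishes at day 1.
After data collection (finishes day 1, plus 2-day gap → day 3), writing can start at day 3 and finishes at day 6.
Figure drafting cannot begin until data collection (finishes day 1, plus 1-day gap → day 2). It runs from day 2 to 2 + 9 = day 11.
Data cleaning cannot begin until data collection (finishes day 1). It runs from day 1 to 1 + 7 = day 8.
For internal review: data cleaning (finishes day 8); figure drafting (finishes day 11); writing (finishes day 6). Taking the maximum gives a start of day 11, and it finishes at 11 + 7 = day 18.

18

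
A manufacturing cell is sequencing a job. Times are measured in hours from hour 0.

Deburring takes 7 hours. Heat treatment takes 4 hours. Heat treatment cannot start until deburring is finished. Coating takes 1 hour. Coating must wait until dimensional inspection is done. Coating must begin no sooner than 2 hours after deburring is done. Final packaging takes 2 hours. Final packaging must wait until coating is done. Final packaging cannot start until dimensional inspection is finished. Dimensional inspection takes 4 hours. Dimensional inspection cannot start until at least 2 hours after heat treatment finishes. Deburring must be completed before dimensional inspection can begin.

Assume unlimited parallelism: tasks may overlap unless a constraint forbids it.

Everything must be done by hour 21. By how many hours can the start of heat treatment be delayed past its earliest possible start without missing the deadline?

Nothing blocks deburring, so it runs from hour 0 to hour 7.
After deburring (finishes hour 7), heat treatment can start at hour 7 and finishes at hour 11.

Working backward from the deadline:
Nothing follows final packaging; the deadline of hour 21 is its only limit. It must start by 21 − 2 = hour 19.
Coating has to be done before final packaging (must start by hour 19). That means finishing by hour 19, i.e. starting by 19 − 1 = hour 18.
Dimensional inspection feeds coating (must start by hour 18); final packaging (must start by hour 19). Taking the minimum, dimensional inspection must finish by hour 18 and start by 18 − 4 = hour 14.
Since dimensional inspection (must start by hour 14, minus 2-hour gap → hour 12) depends on it, heat treatment must finish by hour 12. Backing off its 4-hour duration gives a latest start of hour 8.
So heat treatment can start as early as hour 7 and as late as hour 8, giving 8 − 7 = 1 hour of slack.

1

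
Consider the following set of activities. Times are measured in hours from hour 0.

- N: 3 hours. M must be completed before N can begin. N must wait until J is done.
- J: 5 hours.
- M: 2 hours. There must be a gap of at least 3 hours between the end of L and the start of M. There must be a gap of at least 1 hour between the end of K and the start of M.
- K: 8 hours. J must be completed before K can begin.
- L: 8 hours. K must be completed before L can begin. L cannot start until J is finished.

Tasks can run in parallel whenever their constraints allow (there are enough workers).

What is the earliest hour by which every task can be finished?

J can start immediately at hour 0; it finishes at hour 5.
K waits on J (finishes hour 5), so it starts at hour 5 and finishes at 5 + 8 = hour 13.
L needs all of K (finishes hour 13); J (finishes hour 5). That puts its earliest start at hour 13; it finishes at 13 + 8 = hour 21.
For M: L (finishes hour 21, plus 3-hour gap → hour 24); K (finishes hour 13, plus 1-hour gap → hour 14). Taking the maximum gives a start of hour 24, and it finishes at 24 + 2 = hour 26.
N cannot start until M (finishes hour 26); J (finishes hour 5). The controlling bound is hour 26, so N finishes at 26 + 3 = hour 29.
All tasks are finished once the last one completes. Finish times: J at 5, K at 13, L at 21, M at 26, N at 29. The latest is hour 29.

29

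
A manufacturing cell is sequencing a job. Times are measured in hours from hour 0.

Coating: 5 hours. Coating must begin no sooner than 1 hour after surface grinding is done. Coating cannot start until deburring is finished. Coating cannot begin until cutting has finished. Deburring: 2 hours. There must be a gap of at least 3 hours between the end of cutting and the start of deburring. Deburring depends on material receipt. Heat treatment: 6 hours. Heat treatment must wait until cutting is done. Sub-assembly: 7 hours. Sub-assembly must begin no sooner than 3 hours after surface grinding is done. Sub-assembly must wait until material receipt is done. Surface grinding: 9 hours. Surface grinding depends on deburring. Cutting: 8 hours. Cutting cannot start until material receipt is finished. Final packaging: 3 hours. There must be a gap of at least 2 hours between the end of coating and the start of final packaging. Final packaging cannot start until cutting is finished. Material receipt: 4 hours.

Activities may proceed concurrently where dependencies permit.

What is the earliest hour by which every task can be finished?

37

Material receipt has no prerequisites, so it starts at hour 0 and finishes at hour 4.
After material receipt (finishes hour 4), cutting can start at hour 4 and finishes at hour 12.
Heat treatment cannot begin until cutting (finishes hour 12). It runs from hour 12 to 12 + 6 = hour 18.
Deburring has to wait for cutting (finishes hour 12, plus 3-hour gap → hour 15); material receipt (finishes hour 4). The latest of these is hour 15, so deburring runs hour 15 to 15 + 2 = hour 17.
Surface grinding waits on deburring (finishes hour 17), so it starts at hour 17 and finishes at 17 + 9 = hour 26.
Sub-assembly needs all of surface grinding (finishes hour 26, plus 3-hour gap → hour 29); material receipt (finishes hour 4). That puts its earliest start at hour 29; it finishes at 29 + 7 = hour 36.
Coating has to wait for surface grinding (finishes hour 26, plus 1-hour gap → hour 27); deburring (finishes hour 17); cutting (finishes hour 12). The latest of these is hour 27, so coating runs hour 27 to 27 + 5 = hour 32.
For final packaging: coating (finishes hour 32, plus 2-hour gap → hour 34); cutting (finishes hour 12). Taking the maximum gives a start of hour 34, and it finishes at 34 + 3 = hour 37.
All tasks are finished once the last one completes. Finish times: Material receipt at 4, Cutting at 12, Deburring at 17, Heat treatment at 18, Surface grinding at 26, Coating at 32, Sub-assembly at 36, Final packaging at 37. The latest is hour 37.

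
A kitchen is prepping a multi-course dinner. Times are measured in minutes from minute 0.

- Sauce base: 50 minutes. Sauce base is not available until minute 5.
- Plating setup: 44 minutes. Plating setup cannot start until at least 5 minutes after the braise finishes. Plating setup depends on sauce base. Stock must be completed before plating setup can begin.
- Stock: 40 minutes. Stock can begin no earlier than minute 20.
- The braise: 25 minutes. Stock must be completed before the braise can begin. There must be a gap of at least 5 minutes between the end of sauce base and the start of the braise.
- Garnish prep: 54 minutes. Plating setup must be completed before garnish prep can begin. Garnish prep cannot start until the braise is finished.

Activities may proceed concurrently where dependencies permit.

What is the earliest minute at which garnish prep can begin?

After its own release at minute 5, sauce base can start at minute 5 and finishes at minute 55.
Stock cannot begin until its own release at minute 20. It runs from minute 20 to 20 + 40 = minute 60.
For the braise: stock (finishes minute 60); sauce base (finishes minute 55, plus 5-minute gap → minute 60). Taking the maximum gives a start of minute 60, and it finishes at 60 + 25 = minute 85.
Plating setup has to wait for the braise (finishes minute 85, plus 5-minute gap → minute 90); sauce base (finishes minute 55); stock (finishes minute 60). The latest of these is minute 90, so plating setup runs minute 90 to 90 + 44 = minute 134.
Garnish prep waits on plating setup (finishes minute 134); the braise (finishes minute 85). The latest of these is minute 134, which is the earliest garnish prep can start.

134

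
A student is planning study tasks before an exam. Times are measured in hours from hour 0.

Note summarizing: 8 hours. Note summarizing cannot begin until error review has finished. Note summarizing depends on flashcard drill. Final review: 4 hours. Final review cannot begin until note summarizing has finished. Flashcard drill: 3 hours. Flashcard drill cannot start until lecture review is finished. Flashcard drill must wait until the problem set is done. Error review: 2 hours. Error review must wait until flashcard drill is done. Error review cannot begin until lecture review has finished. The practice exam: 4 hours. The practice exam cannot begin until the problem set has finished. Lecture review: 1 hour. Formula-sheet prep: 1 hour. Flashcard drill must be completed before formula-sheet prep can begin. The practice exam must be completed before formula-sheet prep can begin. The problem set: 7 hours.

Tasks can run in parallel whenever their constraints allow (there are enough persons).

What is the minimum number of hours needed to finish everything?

24

The problem set has no prerequisites, so it starts at hour 0 and finishes at hour 7.
The practice exam waits on the problem set (finishes hour 7), so it starts at hour 7 and finishes at 7 + 4 = hour 11.
Nothing blocks lecture review, so it runs from hour 0 to hour 1.
For flashcard drill: lecture review (finishes hour 1); the problem set (finishes hour 7). Taking the maximum gives a start of hour 7, and it finishes at 7 + 3 = hour 10.
Formula-sheet prep needs all of flashcard drill (finishes hour 10); the practice exam (finishes hour 11). That puts its earliest start at hour 11; it finishes at 11 + 1 = hour 12.
Error review cannot start until flashcard drill (finishes hour 10); lecture review (finishes hour 1). The controlling bound is hour 10, so error review finishes at 10 + 2 = hour 12.
Note summarizing needs all of error review (finishes hour 12); flashcard drill (finishes hour 10). That puts its earliest start at hour 12; it finishes at 12 + 8 = hour 20.
Final review cannot begin until note summarizing (finishes hour 20). It runs from hour 20 to 20 + 4 = hour 24.
All tasks are finished once the last one completes. Finish times: Lecture review at 1, The problem set at 7, Flashcard drill at 10, The practice exam at 11, Error review at 12, Note summarizing at 20, Formula-sheet prep at 12, Final review at 24. The latest is hour 24.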